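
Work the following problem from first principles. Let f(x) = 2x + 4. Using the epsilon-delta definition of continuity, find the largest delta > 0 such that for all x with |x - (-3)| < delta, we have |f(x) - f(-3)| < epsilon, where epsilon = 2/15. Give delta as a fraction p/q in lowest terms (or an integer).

We compute f(-3) = 2*(-3) + 4 = -2.
|f(x) - f(-3)| = |2x + 4 - (-2)| = |2(x - (-3))| = 2|x - (-3)|.
We need 2|x - (-3)| < 2/15, i.e. |x - (-3)| < 2/15 / 2 = 1/15.
So any delta <= 1/15 works. Conversely, if delta > 1/15, then x = -3 + 1/15 satisfies |x - (-3)| = 1/15 < delta but |f(x) - f(-3)| = 2 * 1/15 = 2/15, which is not < 2/15; so no larger delta works.
Hence the largest such delta is 1/15.

1/15


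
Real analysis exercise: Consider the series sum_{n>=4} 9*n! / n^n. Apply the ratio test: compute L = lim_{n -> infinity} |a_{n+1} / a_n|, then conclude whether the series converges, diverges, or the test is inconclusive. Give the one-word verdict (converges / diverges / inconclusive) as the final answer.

Let a_n denote the general term. Form the ratio a_{n+1}/a_n and simplify:
a_{n+1}/a_n = (n/(n + 1))^n
Take the limit as n -> infinity: L = exp(-1).
Since L = exp(-1) < 1, the ratio test implies the series converges.

converges


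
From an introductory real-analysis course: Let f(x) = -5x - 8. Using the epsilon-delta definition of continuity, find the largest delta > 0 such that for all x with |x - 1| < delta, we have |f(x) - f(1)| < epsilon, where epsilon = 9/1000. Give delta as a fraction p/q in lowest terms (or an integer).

We compute f(1) = -5*(1) - 8 = -13.
|f(x) - f(1)| = |-5x - 8 - (-13)| = |-5(x - 1)| = 5|x - 1|.
We need 5|x - 1| < 9/1000, i.e. |x - 1| < 9/1000 / 5 = 9/5000.
So any delta <= 9/5000 works. Conversely, if delta > 9/5000, then x = 1 + 9/5000 satisfies |x - 1| = 9/5000 < delta but |f(x) - f(1)| = 5 * 9/5000 = 9/1000, which is not < 9/1000; so no larger delta works.
Hence the largest such delta is 9/5000.

9/5000


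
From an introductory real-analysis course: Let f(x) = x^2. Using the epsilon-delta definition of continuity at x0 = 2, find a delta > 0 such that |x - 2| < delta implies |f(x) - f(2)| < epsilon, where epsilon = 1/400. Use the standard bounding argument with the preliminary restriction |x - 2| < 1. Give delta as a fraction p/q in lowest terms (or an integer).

Factor: |x^2 - (2)^2| = |x - 2| * |x + 2|.
Impose |x - 2| < 1 first. Then |x + 2| = |(x - 2) + 2*(2)| <= |x - 2| + 2*|2| < 1 + 4 = 5.
So |x^2 - (2)^2| < delta * 5.
We need delta * 5 <= 1/400, i.e. delta <= 1/400/5 = 1/2000.
Since 1/2000 < 1, this is tighter than 1; take delta = 1/2000.
So delta = 1/2000 works.

1/2000


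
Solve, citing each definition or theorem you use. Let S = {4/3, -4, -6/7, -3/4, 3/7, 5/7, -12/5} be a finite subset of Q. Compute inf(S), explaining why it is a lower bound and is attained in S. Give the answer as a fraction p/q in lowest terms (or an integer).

S is finite, so inf(S) = min(S).
Sorted increasing:
-4, -12/5, -6/7, -3/4, 3/7, 5/7, 4/3
The extremum is -4.
For every x in S, x >= -4. And -4 is in S, so it is attained.
Therefore inf(S) = -4.

-4


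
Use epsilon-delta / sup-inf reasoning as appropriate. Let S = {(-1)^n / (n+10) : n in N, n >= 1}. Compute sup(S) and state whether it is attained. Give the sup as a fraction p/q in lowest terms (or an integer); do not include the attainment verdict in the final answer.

Analysis:
- Values: -1/11, 1/12, -1/13, 1/14, -1/15, ...
- Positive terms (even n): 1/(2+10), 1/(4+10), ... decreasing -> max = 1/12 (n=2).
- Negative terms (odd n): -1/(1+10), -1/(3+10), ... increasing -> min = -1/11 (n=1).
- So sup = 1/12 (attained at n=2); inf = -1/11 (attained at n=1).
Conclusion: sup(S) = 1/12, attained in S.

1/12


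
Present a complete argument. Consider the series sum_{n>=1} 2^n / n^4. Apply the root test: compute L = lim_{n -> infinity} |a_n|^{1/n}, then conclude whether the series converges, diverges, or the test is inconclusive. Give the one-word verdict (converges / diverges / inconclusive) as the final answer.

Let a_n denote the general term. Form |a_n|^(1/n) and simplify:
|a_n|^(1/n) = 2/n^(4/n)
Take the limit as n -> infinity: L = 2.
Since L = 2 > 1, the root test implies divergence.

diverges


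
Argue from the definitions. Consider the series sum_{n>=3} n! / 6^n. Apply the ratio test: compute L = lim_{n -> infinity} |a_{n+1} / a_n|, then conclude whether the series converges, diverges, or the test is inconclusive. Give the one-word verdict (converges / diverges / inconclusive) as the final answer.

Let a_n denote the general term. Form the ratio a_{n+1}/a_n and simplify:
a_{n+1}/a_n = n/6 + 1/6
Take the limit as n -> infinity: L = infinity.
Since L = infinity > 1 (or L = infinity), the ratio test implies the series diverges.

diverges


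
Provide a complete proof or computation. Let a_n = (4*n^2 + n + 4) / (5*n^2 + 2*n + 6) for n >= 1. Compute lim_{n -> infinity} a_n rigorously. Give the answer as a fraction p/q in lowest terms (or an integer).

Divide numerator and denominator by n^2, the highest power:
numerator / n^2 = 4 + 1/n + 4/n^2
denominator / n^2 = 5 + 2/n + 6/n^2
As n -> infinity, all terms of the form c/n^k (k >= 1) tend to 0.
So numerator / n^2 -> 4 and denominator / n^2 -> 5.
Therefore lim a_n = 4/5.

4/5


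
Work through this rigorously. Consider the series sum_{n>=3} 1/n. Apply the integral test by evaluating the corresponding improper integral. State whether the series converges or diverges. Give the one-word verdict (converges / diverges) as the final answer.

Let f(x) = 1/x. Then f is positive, continuous, and decreasing on [3, infinity), so the integral test applies.
Compute the improper integral int_{3}^infinity f(x) dx:
  antiderivative F(x) = log(x).
  As x -> infinity, log(x) -> infinity.
  So int = infinity - log(3) = infinity. By the integral test, the series diverges.

diverges


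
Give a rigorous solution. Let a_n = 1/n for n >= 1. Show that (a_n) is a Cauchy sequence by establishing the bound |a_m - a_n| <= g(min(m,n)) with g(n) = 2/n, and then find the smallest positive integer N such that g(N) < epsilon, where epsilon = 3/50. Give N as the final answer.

For any m, n >= 1, by the triangle inequality:
|a_m - a_n| = |1/m - 1/n| <= 1/m + 1/n <= 2/min(m,n).
So g(n) = 2/n bounds the Cauchy difference. Since g(n) -> 0, (a_n) is Cauchy.
Now solve g(N) < 3/50: 2/N < 3/50 <=> N > 2 / (3/50) = 100/3.
The smallest integer strictly greater than 100/3 is N = 34.
Check: g(34) = 2/34 = 1/17 < 3/50; g(33) = 2/33 >= 3/50. So N = 34.

34


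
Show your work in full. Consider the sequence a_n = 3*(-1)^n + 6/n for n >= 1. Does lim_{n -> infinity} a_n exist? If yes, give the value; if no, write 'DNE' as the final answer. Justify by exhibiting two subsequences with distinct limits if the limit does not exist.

Examine the behaviour of a_n along subsequences.
a_{2k} = 3 + 6/(2k) -> 3. a_{2k+1} = -3 + 6/(2k+1) -> -3.
Since these two subsequential limits are 3 and -3, distinct, the full sequence cannot converge (a convergent sequence has all subsequences tending to the same limit). So lim a_n does not exist.

DNE


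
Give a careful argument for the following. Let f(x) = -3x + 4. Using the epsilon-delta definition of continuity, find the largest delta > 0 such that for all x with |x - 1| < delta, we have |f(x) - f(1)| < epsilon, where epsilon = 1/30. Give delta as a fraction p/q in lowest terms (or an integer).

We compute f(1) = -3*(1) + 4 = 1.
|f(x) - f(1)| = |-3x + 4 - (1)| = |-3(x - 1)| = 3|x - 1|.
We need 3|x - 1| < 1/30, i.e. |x - 1| < 1/30 / 3 = 1/90.
So any delta <= 1/90 works. Conversely, if delta > 1/90, then x = 1 + 1/90 satisfies |x - 1| = 1/90 < delta but |f(x) - f(1)| = 3 * 1/90 = 1/30, which is not < 1/30; so no larger delta works.
Hence the largest such delta is 1/90.

1/90


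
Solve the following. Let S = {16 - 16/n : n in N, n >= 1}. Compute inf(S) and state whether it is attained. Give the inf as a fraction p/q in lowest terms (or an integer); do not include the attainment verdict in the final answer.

Analysis:
- Values: 0, 8, 32/3, 12, ... strictly increasing.
- Minimum is 0 (n=1); inf = 0 (attained).
- 16 - 16/n -> 16 from below; sup = 16, not attained.
Conclusion: inf(S) = 0, attained in S.

0


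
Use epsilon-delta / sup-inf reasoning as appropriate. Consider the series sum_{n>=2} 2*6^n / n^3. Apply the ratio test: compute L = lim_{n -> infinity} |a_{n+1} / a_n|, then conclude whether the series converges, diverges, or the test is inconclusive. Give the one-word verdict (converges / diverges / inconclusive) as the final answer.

Let a_n denote the general term. Form the ratio a_{n+1}/a_n and simplify:
a_{n+1}/a_n = 6*n^3/(n + 1)^3
Take the limit as n -> infinity: L = 6.
Since L = 6 > 1 (or L = infinity), the ratio test implies the series diverges.

diverges


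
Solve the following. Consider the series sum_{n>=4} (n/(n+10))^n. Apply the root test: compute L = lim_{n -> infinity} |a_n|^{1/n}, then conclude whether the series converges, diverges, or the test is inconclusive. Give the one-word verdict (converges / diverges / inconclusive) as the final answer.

Let a_n denote the general term. Form |a_n|^(1/n) and simplify:
|a_n|^(1/n) = n/(n + 10)
Take the limit as n -> infinity: L = 1.
Since L = 1, the root test is inconclusive. (In fact a_n = (n/(n+10))^n -> e^(-10) != 0, so the nth-term test shows divergence; but the root test itself gives no conclusion.)

inconclusive


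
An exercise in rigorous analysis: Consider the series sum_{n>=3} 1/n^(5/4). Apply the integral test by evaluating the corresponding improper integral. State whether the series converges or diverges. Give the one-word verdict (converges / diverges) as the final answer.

Let f(x) = x^(-5/4). Then f is positive, continuous, and decreasing on [3, infinity), so the integral test applies.
Compute the improper integral int_{3}^infinity f(x) dx:
  antiderivative F(x) = -4/x^(1/4).
  As x -> infinity, F(x) -> 0 (since p = 5/4 > 1).
  So int = F(infinity) - F(3) = 0 - (-4*3^(3/4)/3) = 4*3^(3/4)/3.
  Finite, so by the integral test, the series converges.

converges


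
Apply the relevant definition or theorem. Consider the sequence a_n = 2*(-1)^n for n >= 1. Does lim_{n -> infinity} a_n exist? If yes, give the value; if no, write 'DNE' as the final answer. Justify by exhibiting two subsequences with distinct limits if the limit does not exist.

Examine the behaviour of a_n along subsequences.
Even-n subsequence a_{2k} = 2 -> 2. Odd-n subsequence a_{2k+1} = -2 -> -2.
Since these two subsequential limits are 2 and -2, distinct, the full sequence cannot converge (a convergent sequence has all subsequences tending to the same limit). So lim a_n does not exist.

DNE


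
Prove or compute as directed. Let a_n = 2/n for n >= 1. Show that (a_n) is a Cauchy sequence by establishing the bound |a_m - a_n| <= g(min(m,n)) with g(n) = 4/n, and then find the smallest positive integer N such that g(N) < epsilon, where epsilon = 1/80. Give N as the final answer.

For any m, n >= 1, by the triangle inequality:
|a_m - a_n| = |2/m - 2/n| <= 2*1/m + 2*1/n <= 4/min(m,n).
So g(n) = 4/n bounds the Cauchy difference. Since g(n) -> 0, (a_n) is Cauchy.
Now solve g(N) < 1/80: 4/N < 1/80 <=> N > 4 / (1/80) = 320.
The smallest integer strictly greater than 320 is N = 321.
Check: g(321) = 4/321 = 4/321 < 1/80; g(320) = 1/80 >= 1/80. So N = 321.

321


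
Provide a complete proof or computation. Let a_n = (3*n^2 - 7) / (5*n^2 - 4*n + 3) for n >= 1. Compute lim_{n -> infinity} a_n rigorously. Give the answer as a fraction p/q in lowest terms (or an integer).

Divide numerator and denominator by n^2, the highest power:
numerator / n^2 = 3 - 7/n^2
denominator / n^2 = 5 - 4/n + 3/n^2
As n -> infinity, all terms of the form c/n^k (k >= 1) tend to 0.
So numerator / n^2 -> 3 and denominator / n^2 -> 5.
Therefore lim a_n = 3/5.

3/5


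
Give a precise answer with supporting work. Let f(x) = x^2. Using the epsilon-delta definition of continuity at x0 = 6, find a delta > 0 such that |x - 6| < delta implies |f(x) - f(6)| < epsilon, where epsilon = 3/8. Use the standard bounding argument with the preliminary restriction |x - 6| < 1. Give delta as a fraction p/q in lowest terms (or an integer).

Factor: |x^2 - (6)^2| = |x - 6| * |x + 6|.
Impose |x - 6| < 1 first. Then |x + 6| = |(x - 6) + 2*(6)| <= |x - 6| + 2*|6| < 1 + 12 = 13.
So |x^2 - (6)^2| < delta * 13.
We need delta * 13 <= 3/8, i.e. delta <= 3/8/13 = 3/104.
Since 3/104 < 1, this is tighter than 1; take delta = 3/104.
So delta = 3/104 works.

3/104


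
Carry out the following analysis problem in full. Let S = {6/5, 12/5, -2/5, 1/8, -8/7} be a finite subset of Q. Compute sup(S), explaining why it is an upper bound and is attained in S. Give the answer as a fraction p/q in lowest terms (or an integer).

S is finite, so sup(S) = max(S).
Sorted decreasing:
12/5, 6/5, 1/8, -2/5, -8/7
The extremum is 12/5.
For every x in S, x <= 12/5. And 12/5 is in S, so it is attained.
Therefore sup(S) = 12/5.

12/5


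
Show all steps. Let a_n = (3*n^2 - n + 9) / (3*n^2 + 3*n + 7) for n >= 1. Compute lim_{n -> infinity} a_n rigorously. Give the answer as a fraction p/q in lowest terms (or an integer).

Divide numerator and denominator by n^2, the highest power:
numerator / n^2 = 3 - 1/n + 9/n^2
denominator / n^2 = 3 + 3/n + 7/n^2
As n -> infinity, all terms of the form c/n^k (k >= 1) tend to 0.
So numerator / n^2 -> 3 and denominator / n^2 -> 3.
Therefore lim a_n = 1.

1


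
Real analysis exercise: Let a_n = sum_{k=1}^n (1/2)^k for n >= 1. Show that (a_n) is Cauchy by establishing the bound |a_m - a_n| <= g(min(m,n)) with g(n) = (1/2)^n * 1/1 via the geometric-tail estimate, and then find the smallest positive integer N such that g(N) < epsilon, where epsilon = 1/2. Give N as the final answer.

For m > n >= 1: |a_m - a_n| = sum_{k=n+1}^m (1/2)^k < sum_{k=n+1}^infinity (1/2)^k = (1/2)^(n+1) / (1 - 1/2) = (1/2)^n * (1/2) * (2/1) = (1/2)^n * 1/1.
So g(n) = (1/2)^n / 1. Since g(n) -> 0, (a_n) is Cauchy.
Now solve g(N) < 1/2: (1/2)^N / 1 < 1/2 <=> 2^N > 1 / (1 * 1/2) = 2.
Check powers of 2: 2^1 = 2 <= 2, 2^2 = 4 > 2.
So the smallest such N is 2. Check: g(2) = 1/(1 * 4) = 1/4 < 1/2.

2


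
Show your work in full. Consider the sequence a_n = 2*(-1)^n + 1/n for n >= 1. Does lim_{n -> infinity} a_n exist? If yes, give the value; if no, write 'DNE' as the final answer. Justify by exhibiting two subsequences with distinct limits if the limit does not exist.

Examine the behaviour of a_n along subsequences.
a_{2k} = 2 + 1/(2k) -> 2. a_{2k+1} = -2 + 1/(2k+1) -> -2.
Since these two subsequential limits are 2 and -2, distinct, the full sequence cannot converge (a convergent sequence has all subsequences tending to the same limit). So lim a_n does not exist.

DNE


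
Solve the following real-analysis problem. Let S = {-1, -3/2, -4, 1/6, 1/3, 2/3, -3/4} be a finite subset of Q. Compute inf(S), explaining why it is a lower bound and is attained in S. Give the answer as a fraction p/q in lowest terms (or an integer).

S is finite, so inf(S) = min(S).
Sorted increasing:
-4, -3/2, -1, -3/4, 1/6, 1/3, 2/3
The extremum is -4.
For every x in S, x >= -4. And -4 is in S, so it is attained.
Therefore inf(S) = -4.

-4


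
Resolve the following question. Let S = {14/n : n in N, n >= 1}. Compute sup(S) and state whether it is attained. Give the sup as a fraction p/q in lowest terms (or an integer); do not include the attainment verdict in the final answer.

Analysis:
- Values: 14, 7, 14/3, 7/2, ... strictly decreasing.
- The maximum is 14 (n=1); sup = 14 (attained).
- The set is bounded below by 0; 14/n -> 0 so 0 is the greatest lower bound.
- 0 is not in the set, so inf = 0 is not attained.
Conclusion: sup(S) = 14, attained in S.

14


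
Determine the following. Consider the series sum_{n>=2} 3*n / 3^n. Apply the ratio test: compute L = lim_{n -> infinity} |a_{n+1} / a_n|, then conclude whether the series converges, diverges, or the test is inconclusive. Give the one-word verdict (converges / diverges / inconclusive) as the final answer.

Let a_n denote the general term. Form the ratio a_{n+1}/a_n and simplify:
a_{n+1}/a_n = (n + 1)/(3*n)
Take the limit as n -> infinity: L = 1/3.
Since L = 1/3 < 1, the ratio test implies the series converges.

converges


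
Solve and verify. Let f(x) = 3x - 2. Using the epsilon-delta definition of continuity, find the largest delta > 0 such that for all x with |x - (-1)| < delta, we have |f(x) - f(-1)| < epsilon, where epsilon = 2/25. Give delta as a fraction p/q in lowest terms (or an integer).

We compute f(-1) = 3*(-1) - 2 = -5.
|f(x) - f(-1)| = |3x - 2 - (-5)| = |3(x - (-1))| = 3|x - (-1)|.
We need 3|x - (-1)| < 2/25, i.e. |x - (-1)| < 2/25 / 3 = 2/75.
So any delta <= 2/75 works. Conversely, if delta > 2/75, then x = -1 + 2/75 satisfies |x - (-1)| = 2/75 < delta but |f(x) - f(-1)| = 3 * 2/75 = 2/25, which is not < 2/25; so no larger delta works.
Hence the largest such delta is 2/75.

2/75


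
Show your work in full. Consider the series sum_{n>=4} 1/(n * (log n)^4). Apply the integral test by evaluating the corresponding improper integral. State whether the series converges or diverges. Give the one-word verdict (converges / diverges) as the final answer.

Let f(x) = 1/(x*log(x)^4). Then f is positive, continuous, and decreasing on [4, infinity), so the integral test applies.
Compute the improper integral int_{4}^infinity f(x) dx:
  antiderivative F(x) = -1/(3*log(x)^3).
  F(x) -> 0 as x -> infinity.  int = 0 - F(4) = 1/(3*log(4)^3) < infinity. By the integral test, the series converges.

converges


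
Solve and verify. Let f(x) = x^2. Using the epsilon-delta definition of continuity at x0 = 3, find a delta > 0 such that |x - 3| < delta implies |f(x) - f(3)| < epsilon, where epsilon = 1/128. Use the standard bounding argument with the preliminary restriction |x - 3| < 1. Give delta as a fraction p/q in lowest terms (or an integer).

Factor: |x^2 - (3)^2| = |x - 3| * |x + 3|.
Impose |x - 3| < 1 first. Then |x + 3| = |(x - 3) + 2*(3)| <= |x - 3| + 2*|3| < 1 + 6 = 7.
So |x^2 - (3)^2| < delta * 7.
We need delta * 7 <= 1/128, i.e. delta <= 1/128/7 = 1/896.
Since 1/896 < 1, this is tighter than 1; take delta = 1/896.
So delta = 1/896 works.

1/896


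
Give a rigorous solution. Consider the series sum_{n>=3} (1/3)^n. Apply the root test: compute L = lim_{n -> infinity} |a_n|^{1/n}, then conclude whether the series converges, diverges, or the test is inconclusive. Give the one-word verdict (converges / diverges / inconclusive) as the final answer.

Let a_n denote the general term. Form |a_n|^(1/n) and simplify:
|a_n|^(1/n) = 1/3
Take the limit as n -> infinity: L = 1/3.
Since L = 1/3 < 1, the root test implies convergence.

converges


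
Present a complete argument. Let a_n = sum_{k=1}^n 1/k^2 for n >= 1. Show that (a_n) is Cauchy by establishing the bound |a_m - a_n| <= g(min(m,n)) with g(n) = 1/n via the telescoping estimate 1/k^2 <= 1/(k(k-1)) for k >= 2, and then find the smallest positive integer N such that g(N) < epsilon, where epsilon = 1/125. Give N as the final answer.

For m > n >= 1: |a_m - a_n| = sum_{k=n+1}^m 1/k^2.
Use 1/k^2 <= 1/(k(k-1)) = 1/(k-1) - 1/k for k >= 2:
sum_{k=n+1}^m 1/k^2 <= sum_{k=n+1}^m (1/(k-1) - 1/k) = 1/n - 1/m <= 1/n.
By symmetry the same bound holds with n,m swapped, so |a_m - a_n| <= 1/min(m,n) = g(min(m,n)). Since g(n) -> 0, (a_n) is Cauchy.
Now solve g(N) < 1/125: 1/N < 1/125 <=> N > 1/(1/125) = 125.
The smallest integer strictly greater than 125 is N = 126.
Check: g(126) = 1/126 < 1/125; g(125) = 1/125 >= 1/125. So N = 126.

126


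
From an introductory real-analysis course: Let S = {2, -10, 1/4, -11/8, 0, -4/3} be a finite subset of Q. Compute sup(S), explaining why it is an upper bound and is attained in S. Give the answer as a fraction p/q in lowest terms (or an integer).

S is finite, so sup(S) = max(S).
Sorted decreasing:
2, 1/4, 0, -4/3, -11/8, -10
The extremum is 2.
For every x in S, x <= 2. And 2 is in S, so it is attained.
Therefore sup(S) = 2.

2


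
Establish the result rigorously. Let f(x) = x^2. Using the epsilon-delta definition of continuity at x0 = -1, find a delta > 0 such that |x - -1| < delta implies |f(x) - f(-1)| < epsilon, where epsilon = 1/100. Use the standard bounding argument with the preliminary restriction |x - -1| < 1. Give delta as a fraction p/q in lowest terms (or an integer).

Factor: |x^2 - (-1)^2| = |x - -1| * |x + -1|.
Impose |x - -1| < 1 first. Then |x + -1| = |(x - -1) + 2*(-1)| <= |x - -1| + 2*|-1| < 1 + 2 = 3.
So |x^2 - (-1)^2| < delta * 3.
We need delta * 3 <= 1/100, i.e. delta <= 1/100/3 = 1/300.
Since 1/300 < 1, this is tighter than 1; take delta = 1/300.
So delta = 1/300 works.

1/300


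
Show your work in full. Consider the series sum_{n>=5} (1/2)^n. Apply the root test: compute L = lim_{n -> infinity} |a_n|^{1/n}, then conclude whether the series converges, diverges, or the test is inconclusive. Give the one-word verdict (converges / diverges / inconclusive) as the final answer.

Let a_n denote the general term. Form |a_n|^(1/n) and simplify:
|a_n|^(1/n) = 1/2
Take the limit as n -> infinity: L = 1/2.
Since L = 1/2 < 1, the root test implies convergence.

converges


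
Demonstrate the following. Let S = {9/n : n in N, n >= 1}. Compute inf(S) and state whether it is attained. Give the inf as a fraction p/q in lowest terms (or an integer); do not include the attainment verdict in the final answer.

Analysis:
- Values: 9, 9/2, 3, 9/4, ... strictly decreasing.
- The maximum is 9 (n=1); sup = 9 (attained).
- The set is bounded below by 0; 9/n -> 0 so 0 is the greatest lower bound.
- 0 is not in the set, so inf = 0 is not attained.
Conclusion: inf(S) = 0, not attained in S.

0


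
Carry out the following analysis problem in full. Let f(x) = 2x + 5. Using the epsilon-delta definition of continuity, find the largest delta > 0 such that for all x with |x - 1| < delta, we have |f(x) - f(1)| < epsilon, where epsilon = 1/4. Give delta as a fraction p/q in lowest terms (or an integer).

We compute f(1) = 2*(1) + 5 = 7.
|f(x) - f(1)| = |2x + 5 - (7)| = |2(x - 1)| = 2|x - 1|.
We need 2|x - 1| < 1/4, i.e. |x - 1| < 1/4 / 2 = 1/8.
So any delta <= 1/8 works. Conversely, if delta > 1/8, then x = 1 + 1/8 satisfies |x - 1| = 1/8 < delta but |f(x) - f(1)| = 2 * 1/8 = 1/4, which is not < 1/4; so no larger delta works.
Hence the largest such delta is 1/8.

1/8


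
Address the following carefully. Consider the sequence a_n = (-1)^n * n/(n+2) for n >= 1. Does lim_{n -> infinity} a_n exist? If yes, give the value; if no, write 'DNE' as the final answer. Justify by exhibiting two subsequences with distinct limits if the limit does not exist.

Examine the behaviour of a_n along subsequences.
a_{2k} = 2k/(2k+2) -> 1. a_{2k+1} = -(2k+1)/(2k+3) -> -1.
Since these two subsequential limits are 1 and -1, distinct, the full sequence cannot converge (a convergent sequence has all subsequences tending to the same limit). So lim a_n does not exist.

DNE


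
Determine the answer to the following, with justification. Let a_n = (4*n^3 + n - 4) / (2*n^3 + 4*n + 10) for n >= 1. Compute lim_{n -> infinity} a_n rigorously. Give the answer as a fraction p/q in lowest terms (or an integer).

Divide numerator and denominator by n^3, the highest power:
numerator / n^3 = 4 + n^(-2) - 4/n^3
denominator / n^3 = 2 + 4/n^2 + 10/n^3
As n -> infinity, all terms of the form c/n^k (k >= 1) tend to 0.
So numerator / n^3 -> 4 and denominator / n^3 -> 2.
Therefore lim a_n = 2.

2


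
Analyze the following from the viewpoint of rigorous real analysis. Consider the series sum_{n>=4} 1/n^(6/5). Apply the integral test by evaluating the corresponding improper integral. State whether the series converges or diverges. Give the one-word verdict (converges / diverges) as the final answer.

Let f(x) = x^(-6/5). Then f is positive, continuous, and decreasing on [4, infinity), so the integral test applies.
Compute the improper integral int_{4}^infinity f(x) dx:
  antiderivative F(x) = -5/x^(1/5).
  As x -> infinity, F(x) -> 0 (since p = 6/5 > 1).
  So int = F(infinity) - F(4) = 0 - (-5*2^(3/5)/2) = 5*2^(3/5)/2.
  Finite, so by the integral test, the series converges.

converges


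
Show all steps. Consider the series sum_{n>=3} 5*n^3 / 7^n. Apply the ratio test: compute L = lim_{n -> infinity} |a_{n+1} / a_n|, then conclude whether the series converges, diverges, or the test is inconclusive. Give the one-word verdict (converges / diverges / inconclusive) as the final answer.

Let a_n denote the general term. Form the ratio a_{n+1}/a_n and simplify:
a_{n+1}/a_n = (n + 1)^3/(7*n^3)
Take the limit as n -> infinity: L = 1/7.
Since L = 1/7 < 1, the ratio test implies the series converges.

converges


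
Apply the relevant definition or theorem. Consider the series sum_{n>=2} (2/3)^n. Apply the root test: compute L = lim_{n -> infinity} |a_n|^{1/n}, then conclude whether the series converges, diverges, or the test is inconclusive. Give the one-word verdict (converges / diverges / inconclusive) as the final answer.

Let a_n denote the general term. Form |a_n|^(1/n) and simplify:
|a_n|^(1/n) = 2/3
Take the limit as n -> infinity: L = 2/3.
Since L = 2/3 < 1, the root test implies convergence.

converges


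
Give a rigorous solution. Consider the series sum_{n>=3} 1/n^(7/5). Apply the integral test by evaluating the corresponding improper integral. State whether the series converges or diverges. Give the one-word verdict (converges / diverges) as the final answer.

Let f(x) = x^(-7/5). Then f is positive, continuous, and decreasing on [3, infinity), so the integral test applies.
Compute the improper integral int_{3}^infinity f(x) dx:
  antiderivative F(x) = -5/(2*x^(2/5)).
  As x -> infinity, F(x) -> 0 (since p = 7/5 > 1).
  So int = F(infinity) - F(3) = 0 - (-5*3^(3/5)/6) = 5*3^(3/5)/6.
  Finite, so by the integral test, the series converges.

converges


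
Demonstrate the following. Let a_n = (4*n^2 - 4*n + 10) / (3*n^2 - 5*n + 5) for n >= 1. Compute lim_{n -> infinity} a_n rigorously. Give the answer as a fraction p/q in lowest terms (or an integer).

Divide numerator and denominator by n^2, the highest power:
numerator / n^2 = 4 - 4/n + 10/n^2
denominator / n^2 = 3 - 5/n + 5/n^2
As n -> infinity, all terms of the form c/n^k (k >= 1) tend to 0.
So numerator / n^2 -> 4 and denominator / n^2 -> 3.
Therefore lim a_n = 4/3.

4/3


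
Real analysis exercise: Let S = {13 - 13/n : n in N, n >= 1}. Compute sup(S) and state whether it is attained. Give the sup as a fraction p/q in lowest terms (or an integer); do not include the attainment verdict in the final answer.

Analysis:
- Values: 0, 13/2, 26/3, 39/4, ... strictly increasing.
- Minimum is 0 (n=1); inf = 0 (attained).
- 13 - 13/n -> 13 from below; sup = 13, not attained.
Conclusion: sup(S) = 13, not attained in S.

13


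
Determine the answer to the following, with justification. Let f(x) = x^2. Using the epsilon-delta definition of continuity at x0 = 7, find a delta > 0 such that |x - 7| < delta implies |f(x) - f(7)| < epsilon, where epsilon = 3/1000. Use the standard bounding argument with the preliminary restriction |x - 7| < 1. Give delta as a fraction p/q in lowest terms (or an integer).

Factor: |x^2 - (7)^2| = |x - 7| * |x + 7|.
Impose |x - 7| < 1 first. Then |x + 7| = |(x - 7) + 2*(7)| <= |x - 7| + 2*|7| < 1 + 14 = 15.
So |x^2 - (7)^2| < delta * 15.
We need delta * 15 <= 3/1000, i.e. delta <= 3/1000/15 = 1/5000.
Since 1/5000 < 1, this is tighter than 1; take delta = 1/5000.
So delta = 1/5000 works.

1/5000


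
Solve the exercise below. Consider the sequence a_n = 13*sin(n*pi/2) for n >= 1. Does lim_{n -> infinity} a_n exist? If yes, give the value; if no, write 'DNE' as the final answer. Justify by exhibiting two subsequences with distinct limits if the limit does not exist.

Examine the behaviour of a_n along subsequences.
a_{4k+1} = 13*sin(pi/2 + 2k*pi) = 13 -> 13. a_{4k+3} = 13*sin(3pi/2 + 2k*pi) = -13 -> -13.
Since these two subsequential limits are 13 and -13, distinct, the full sequence cannot converge (a convergent sequence has all subsequences tending to the same limit). So lim a_n does not exist.

DNE


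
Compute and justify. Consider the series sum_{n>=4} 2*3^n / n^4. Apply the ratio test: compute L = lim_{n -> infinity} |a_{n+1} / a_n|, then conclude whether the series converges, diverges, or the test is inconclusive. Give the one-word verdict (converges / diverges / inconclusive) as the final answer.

Let a_n denote the general term. Form the ratio a_{n+1}/a_n and simplify:
a_{n+1}/a_n = 3*n^4/(n + 1)^4
Take the limit as n -> infinity: L = 3.
Since L = 3 > 1 (or L = infinity), the ratio test implies the series diverges.

diverges


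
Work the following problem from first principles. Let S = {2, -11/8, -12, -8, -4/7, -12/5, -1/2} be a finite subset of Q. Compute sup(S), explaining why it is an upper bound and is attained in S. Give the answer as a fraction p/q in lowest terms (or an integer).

S is finite, so sup(S) = max(S).
Sorted decreasing:
2, -1/2, -4/7, -11/8, -12/5, -8, -12
The extremum is 2.
For every x in S, x <= 2. And 2 is in S, so it is attained.
Therefore sup(S) = 2.

2


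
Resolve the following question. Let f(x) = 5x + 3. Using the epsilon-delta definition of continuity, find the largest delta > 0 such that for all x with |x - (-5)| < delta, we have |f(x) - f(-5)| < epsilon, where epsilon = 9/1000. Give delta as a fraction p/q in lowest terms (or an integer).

We compute f(-5) = 5*(-5) + 3 = -22.
|f(x) - f(-5)| = |5x + 3 - (-22)| = |5(x - (-5))| = 5|x - (-5)|.
We need 5|x - (-5)| < 9/1000, i.e. |x - (-5)| < 9/1000 / 5 = 9/5000.
So any delta <= 9/5000 works. Conversely, if delta > 9/5000, then x = -5 + 9/5000 satisfies |x - (-5)| = 9/5000 < delta but |f(x) - f(-5)| = 5 * 9/5000 = 9/1000, which is not < 9/1000; so no larger delta works.
Hence the largest such delta is 9/5000.

9/5000


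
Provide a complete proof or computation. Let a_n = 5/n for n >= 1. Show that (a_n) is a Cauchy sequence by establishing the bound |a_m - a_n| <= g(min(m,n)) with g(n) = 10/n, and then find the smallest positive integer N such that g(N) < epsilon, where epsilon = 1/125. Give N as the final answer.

For any m, n >= 1, by the triangle inequality:
|a_m - a_n| = |5/m - 5/n| <= 5*1/m + 5*1/n <= 10/min(m,n).
So g(n) = 10/n bounds the Cauchy difference. Since g(n) -> 0, (a_n) is Cauchy.
Now solve g(N) < 1/125: 10/N < 1/125 <=> N > 10 / (1/125) = 1250.
The smallest integer strictly greater than 1250 is N = 1251.
Check: g(1251) = 10/1251 = 10/1251 < 1/125; g(1250) = 1/125 >= 1/125. So N = 1251.

1251


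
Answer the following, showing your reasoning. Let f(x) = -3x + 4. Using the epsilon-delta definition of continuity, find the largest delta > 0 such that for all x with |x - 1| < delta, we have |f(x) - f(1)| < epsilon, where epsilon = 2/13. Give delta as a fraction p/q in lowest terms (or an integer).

We compute f(1) = -3*(1) + 4 = 1.
|f(x) - f(1)| = |-3x + 4 - (1)| = |-3(x - 1)| = 3|x - 1|.
We need 3|x - 1| < 2/13, i.e. |x - 1| < 2/13 / 3 = 2/39.
So any delta <= 2/39 works. Conversely, if delta > 2/39, then x = 1 + 2/39 satisfies |x - 1| = 2/39 < delta but |f(x) - f(1)| = 3 * 2/39 = 2/13, which is not < 2/13; so no larger delta works.
Hence the largest such delta is 2/39.

2/39


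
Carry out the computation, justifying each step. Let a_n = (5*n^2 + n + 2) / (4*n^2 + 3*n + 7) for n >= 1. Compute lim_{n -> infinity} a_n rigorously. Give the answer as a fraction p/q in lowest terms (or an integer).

Divide numerator and denominator by n^2, the highest power:
numerator / n^2 = 5 + 1/n + 2/n^2
denominator / n^2 = 4 + 3/n + 7/n^2
As n -> infinity, all terms of the form c/n^k (k >= 1) tend to 0.
So numerator / n^2 -> 5 and denominator / n^2 -> 4.
Therefore lim a_n = 5/4.

5/4


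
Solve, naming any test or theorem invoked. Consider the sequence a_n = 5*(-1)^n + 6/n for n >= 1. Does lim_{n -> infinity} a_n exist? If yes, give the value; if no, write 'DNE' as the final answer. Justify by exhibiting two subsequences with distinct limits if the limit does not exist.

Examine the behaviour of a_n along subsequences.
a_{2k} = 5 + 6/(2k) -> 5. a_{2k+1} = -5 + 6/(2k+1) -> -5.
Since these two subsequential limits are 5 and -5, distinct, the full sequence cannot converge (a convergent sequence has all subsequences tending to the same limit). So lim a_n does not exist.

DNE


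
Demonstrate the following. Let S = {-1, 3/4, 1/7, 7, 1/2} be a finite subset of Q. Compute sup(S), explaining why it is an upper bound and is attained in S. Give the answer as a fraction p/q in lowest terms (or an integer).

S is finite, so sup(S) = max(S).
Sorted decreasing:
7, 3/4, 1/2, 1/7, -1
The extremum is 7.
For every x in S, x <= 7. And 7 is in S, so it is attained.
Therefore sup(S) = 7.

7


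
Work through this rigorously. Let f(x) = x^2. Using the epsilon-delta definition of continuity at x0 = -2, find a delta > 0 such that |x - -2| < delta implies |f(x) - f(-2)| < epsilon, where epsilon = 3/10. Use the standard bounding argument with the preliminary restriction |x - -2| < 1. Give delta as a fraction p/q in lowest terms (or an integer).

Factor: |x^2 - (-2)^2| = |x - -2| * |x + -2|.
Impose |x - -2| < 1 first. Then |x + -2| = |(x - -2) + 2*(-2)| <= |x - -2| + 2*|-2| < 1 + 4 = 5.
So |x^2 - (-2)^2| < delta * 5.
We need delta * 5 <= 3/10, i.e. delta <= 3/10/5 = 3/50.
Since 3/50 < 1, this is tighter than 1; take delta = 3/50.
So delta = 3/50 works.

3/50


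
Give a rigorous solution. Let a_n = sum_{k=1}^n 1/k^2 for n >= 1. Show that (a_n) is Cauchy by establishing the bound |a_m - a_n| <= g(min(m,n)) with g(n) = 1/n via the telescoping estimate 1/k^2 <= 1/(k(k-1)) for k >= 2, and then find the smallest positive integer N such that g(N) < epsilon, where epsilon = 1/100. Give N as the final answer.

For m > n >= 1: |a_m - a_n| = sum_{k=n+1}^m 1/k^2.
Use 1/k^2 <= 1/(k(k-1)) = 1/(k-1) - 1/k for k >= 2:
sum_{k=n+1}^m 1/k^2 <= sum_{k=n+1}^m (1/(k-1) - 1/k) = 1/n - 1/m <= 1/n.
By symmetry the same bound holds with n,m swapped, so |a_m - a_n| <= 1/min(m,n) = g(min(m,n)). Since g(n) -> 0, (a_n) is Cauchy.
Now solve g(N) < 1/100: 1/N < 1/100 <=> N > 1/(1/100) = 100.
The smallest integer strictly greater than 100 is N = 101.
Check: g(101) = 1/101 < 1/100; g(100) = 1/100 >= 1/100. So N = 101.

101


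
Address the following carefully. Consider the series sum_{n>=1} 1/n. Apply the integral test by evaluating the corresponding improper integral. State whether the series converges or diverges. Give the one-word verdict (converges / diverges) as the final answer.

Let f(x) = 1/x. Then f is positive, continuous, and decreasing on [1, infinity), so the integral test applies.
Compute the improper integral int_{1}^infinity f(x) dx:
  antiderivative F(x) = log(x).
  As x -> infinity, log(x) -> infinity.
  So int = infinity - log(1) = infinity. By the integral test, the series diverges.

diverges


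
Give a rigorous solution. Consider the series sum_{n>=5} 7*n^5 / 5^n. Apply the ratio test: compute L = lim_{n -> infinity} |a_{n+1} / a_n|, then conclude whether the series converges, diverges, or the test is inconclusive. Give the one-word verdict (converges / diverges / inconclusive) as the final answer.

Let a_n denote the general term. Form the ratio a_{n+1}/a_n and simplify:
a_{n+1}/a_n = (n + 1)^5/(5*n^5)
Take the limit as n -> infinity: L = 1/5.
Since L = 1/5 < 1, the ratio test implies the series converges.

converges


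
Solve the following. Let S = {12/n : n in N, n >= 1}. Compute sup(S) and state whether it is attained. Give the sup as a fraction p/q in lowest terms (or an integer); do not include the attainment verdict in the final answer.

Analysis:
- Values: 12, 6, 4, 3, ... strictly decreasing.
- The maximum is 12 (n=1); sup = 12 (attained).
- The set is bounded below by 0; 12/n -> 0 so 0 is the greatest lower bound.
- 0 is not in the set, so inf = 0 is not attained.
Conclusion: sup(S) = 12, attained in S.

12


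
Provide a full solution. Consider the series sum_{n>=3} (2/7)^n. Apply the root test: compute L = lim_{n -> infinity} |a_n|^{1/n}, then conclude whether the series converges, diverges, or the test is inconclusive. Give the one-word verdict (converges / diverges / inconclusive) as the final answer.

Let a_n denote the general term. Form |a_n|^(1/n) and simplify:
|a_n|^(1/n) = 2/7
Take the limit as n -> infinity: L = 2/7.
Since L = 2/7 < 1, the root test implies convergence.

converges


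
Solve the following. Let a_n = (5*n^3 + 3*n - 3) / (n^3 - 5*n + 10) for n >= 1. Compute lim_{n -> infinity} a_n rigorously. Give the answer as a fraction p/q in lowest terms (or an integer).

Divide numerator and denominator by n^3, the highest power:
numerator / n^3 = 5 + 3/n^2 - 3/n^3
denominator / n^3 = 1 - 5/n^2 + 10/n^3
As n -> infinity, all terms of the form c/n^k (k >= 1) tend to 0.
So numerator / n^3 -> 5 and denominator / n^3 -> 1.
Therefore lim a_n = 5.

5


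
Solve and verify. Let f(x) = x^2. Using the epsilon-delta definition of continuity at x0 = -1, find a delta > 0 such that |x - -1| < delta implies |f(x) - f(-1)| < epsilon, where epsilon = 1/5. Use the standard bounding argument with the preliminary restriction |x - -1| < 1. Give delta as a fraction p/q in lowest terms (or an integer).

Factor: |x^2 - (-1)^2| = |x - -1| * |x + -1|.
Impose |x - -1| < 1 first. Then |x + -1| = |(x - -1) + 2*(-1)| <= |x - -1| + 2*|-1| < 1 + 2 = 3.
So |x^2 - (-1)^2| < delta * 3.
We need delta * 3 <= 1/5, i.e. delta <= 1/5/3 = 1/15.
Since 1/15 < 1, this is tighter than 1; take delta = 1/15.
So delta = 1/15 works.

1/15


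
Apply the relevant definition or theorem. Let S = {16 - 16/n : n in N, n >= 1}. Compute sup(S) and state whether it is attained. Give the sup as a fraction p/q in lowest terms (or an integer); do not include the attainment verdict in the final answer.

Analysis:
- Values: 0, 8, 32/3, 12, ... strictly increasing.
- Minimum is 0 (n=1); inf = 0 (attained).
- 16 - 16/n -> 16 from below; sup = 16, not attained.
Conclusion: sup(S) = 16, not attained in S.

16


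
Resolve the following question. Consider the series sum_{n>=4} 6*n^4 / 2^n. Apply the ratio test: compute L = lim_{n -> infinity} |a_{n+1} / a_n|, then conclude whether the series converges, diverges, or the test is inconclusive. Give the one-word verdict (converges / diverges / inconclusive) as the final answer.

Let a_n denote the general term. Form the ratio a_{n+1}/a_n and simplify:
a_{n+1}/a_n = (n + 1)^4/(2*n^4)
Take the limit as n -> infinity: L = 1/2.
Since L = 1/2 < 1, the ratio test implies the series converges.

converges


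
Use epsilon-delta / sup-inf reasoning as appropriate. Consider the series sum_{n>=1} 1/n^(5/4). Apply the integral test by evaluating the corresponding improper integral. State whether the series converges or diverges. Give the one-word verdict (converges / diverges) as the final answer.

Let f(x) = x^(-5/4). Then f is positive, continuous, and decreasing on [1, infinity), so the integral test applies.
Compute the improper integral int_{1}^infinity f(x) dx:
  antiderivative F(x) = -4/x^(1/4).
  As x -> infinity, F(x) -> 0 (since p = 5/4 > 1).
  So int = F(infinity) - F(1) = 0 - (-4) = 4.
  Finite, so by the integral test, the series converges.

converges


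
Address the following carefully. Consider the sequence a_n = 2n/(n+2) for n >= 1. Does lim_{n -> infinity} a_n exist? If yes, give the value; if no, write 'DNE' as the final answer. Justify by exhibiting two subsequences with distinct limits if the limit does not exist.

Examine the behaviour of a_n along subsequences.
Even-n subsequence a_{2k} = 2(2k)/(2k+2) -> 2. Odd-n subsequence a_{2k+1} = 2(2k+1)/(2k+3) -> 2. Both tend to 2, which suggests the limit is 2; verify directly.
|a_n - 2| = |2n - 2(n+2)| / (n+2) = 4/(n+2) < 4/n for every n >= 1.
Given epsilon > 0, choose a positive integer N > 4/epsilon. Then for all n >= N, |a_n - 2| < 4/n <= 4/N < epsilon.
So by the definition of the limit, lim a_n exists and equals 2.

2


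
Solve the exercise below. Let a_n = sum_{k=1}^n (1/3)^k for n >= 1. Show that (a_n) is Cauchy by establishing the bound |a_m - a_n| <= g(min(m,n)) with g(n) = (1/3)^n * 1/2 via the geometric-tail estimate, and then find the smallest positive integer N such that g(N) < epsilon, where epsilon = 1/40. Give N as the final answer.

For m > n >= 1: |a_m - a_n| = sum_{k=n+1}^m (1/3)^k < sum_{k=n+1}^infinity (1/3)^k = (1/3)^(n+1) / (1 - 1/3) = (1/3)^n * (1/3) * (3/2) = (1/3)^n * 1/2.
So g(n) = (1/3)^n / 2. Since g(n) -> 0, (a_n) is Cauchy.
Now solve g(N) < 1/40: (1/3)^N / 2 < 1/40 <=> 3^N > 1 / (2 * 1/40) = 20.
Check powers of 3: 3^2 = 9 <= 20, 3^3 = 27 > 20.
So the smallest such N is 3. Check: g(3) = 1/(2 * 27) = 1/54 < 1/40.

3
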